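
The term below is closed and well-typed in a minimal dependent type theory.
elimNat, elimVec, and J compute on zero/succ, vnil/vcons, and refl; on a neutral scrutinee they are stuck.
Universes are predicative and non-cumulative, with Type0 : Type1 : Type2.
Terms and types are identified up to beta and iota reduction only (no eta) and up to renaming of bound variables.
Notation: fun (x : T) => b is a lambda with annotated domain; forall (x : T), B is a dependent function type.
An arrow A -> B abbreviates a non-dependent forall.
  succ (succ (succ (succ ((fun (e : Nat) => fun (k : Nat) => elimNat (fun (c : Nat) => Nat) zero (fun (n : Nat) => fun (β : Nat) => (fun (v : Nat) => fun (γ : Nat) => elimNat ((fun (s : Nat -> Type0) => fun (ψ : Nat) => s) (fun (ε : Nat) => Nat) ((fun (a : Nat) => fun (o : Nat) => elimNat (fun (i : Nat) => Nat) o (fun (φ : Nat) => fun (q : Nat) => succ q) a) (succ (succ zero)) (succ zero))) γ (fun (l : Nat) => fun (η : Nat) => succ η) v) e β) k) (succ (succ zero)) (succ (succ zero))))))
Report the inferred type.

type:
  Nat


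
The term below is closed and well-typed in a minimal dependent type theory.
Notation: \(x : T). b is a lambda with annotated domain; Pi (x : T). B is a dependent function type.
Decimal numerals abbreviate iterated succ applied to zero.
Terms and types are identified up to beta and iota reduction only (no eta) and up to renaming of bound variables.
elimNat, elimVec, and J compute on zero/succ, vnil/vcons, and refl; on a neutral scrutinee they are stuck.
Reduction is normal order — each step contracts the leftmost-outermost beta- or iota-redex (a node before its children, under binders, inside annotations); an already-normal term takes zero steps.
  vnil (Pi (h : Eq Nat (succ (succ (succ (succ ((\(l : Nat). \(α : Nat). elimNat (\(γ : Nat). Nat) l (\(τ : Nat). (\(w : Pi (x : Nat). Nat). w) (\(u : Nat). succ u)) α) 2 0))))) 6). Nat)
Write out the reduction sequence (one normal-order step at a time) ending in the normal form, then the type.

normal-order reduction:
  vnil (Pi (h : Eq Nat (succ (succ (succ (succ ((\(l : Nat). \(α : Nat). elimNat (\(γ : Nat). Nat) l (\(τ : Nat). (\(w : Pi (x : Nat). Nat). w) (\(u : Nat). succ u)) α) 2 0))))) 6). Nat)
  ~> vnil (Pi (h : Eq Nat (succ (succ (succ (succ ((\(l : Nat). elimNat (\(α : Nat). Nat) 2 (\(γ : Nat). (\(τ : Pi (w : Nat). Nat). τ) (\(x : Nat). succ x)) l) 0))))) 6). Nat)
  ~> vnil (Pi (h : Eq Nat (succ (succ (succ (succ (elimNat (\(l : Nat). Nat) 2 (\(α : Nat). (\(γ : Pi (τ : Nat). Nat). γ) (\(w : Nat). succ w)) 0))))) 6). Nat)
  ~> vnil (Pi (h : Eq Nat 6 6). Nat)
the term's type:
  Vec (Pi (h : Eq Nat 6 6). Nat) 0


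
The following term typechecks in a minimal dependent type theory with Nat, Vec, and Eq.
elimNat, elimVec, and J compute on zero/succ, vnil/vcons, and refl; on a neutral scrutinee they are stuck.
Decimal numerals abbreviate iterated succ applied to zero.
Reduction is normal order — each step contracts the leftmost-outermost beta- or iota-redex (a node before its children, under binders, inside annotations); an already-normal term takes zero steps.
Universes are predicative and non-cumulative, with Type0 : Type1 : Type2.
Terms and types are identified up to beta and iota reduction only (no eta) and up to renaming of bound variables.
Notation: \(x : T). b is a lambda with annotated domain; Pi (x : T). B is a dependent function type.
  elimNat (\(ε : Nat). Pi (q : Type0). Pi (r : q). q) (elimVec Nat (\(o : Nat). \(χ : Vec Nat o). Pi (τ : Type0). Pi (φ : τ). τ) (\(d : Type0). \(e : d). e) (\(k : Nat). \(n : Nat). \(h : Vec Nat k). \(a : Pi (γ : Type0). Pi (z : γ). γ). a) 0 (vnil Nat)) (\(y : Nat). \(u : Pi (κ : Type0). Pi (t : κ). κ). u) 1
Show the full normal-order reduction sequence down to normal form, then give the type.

normal-order reduction:
  elimNat (\(ε : Nat). Pi (q : Type0). Pi (r : q). q) (elimVec Nat (\(o : Nat). \(χ : Vec Nat o). Pi (τ : Type0). Pi (φ : τ). τ) (\(d : Type0). \(e : d). e) (\(k : Nat). \(n : Nat). \(h : Vec Nat k). \(a : Pi (γ : Type0). Pi (z : γ). γ). a) 0 (vnil Nat)) (\(y : Nat). \(u : Pi (κ : Type0). Pi (t : κ). κ). u) 1
  ~> (\(ε : Nat). \(q : Pi (r : Type0). Pi (o : r). r). q) 0 (elimNat (\(χ : Nat). Pi (τ : Type0). Pi (φ : τ). τ) (elimVec Nat (\(d : Nat). \(e : Vec Nat d). Pi (k : Type0). Pi (n : k). k) (\(h : Type0). \(a : h). a) (\(γ : Nat). \(z : Nat). \(y : Vec Nat γ). \(u : Pi (κ : Type0). Pi (t : κ). κ). u) 0 (vnil Nat)) (\(f : Nat). \(b : Pi (j : Type0). Pi (δ : j). j). b) 0)
  ~> (\(ε : Pi (q : Type0). Pi (r : q). q). ε) (elimNat (\(o : Nat). Pi (χ : Type0). Pi (τ : χ). χ) (elimVec Nat (\(φ : Nat). \(d : Vec Nat φ). Pi (e : Type0). Pi (k : e). e) (\(n : Type0). \(h : n). h) (\(a : Nat). \(γ : Nat). \(z : Vec Nat a). \(y : Pi (u : Type0). Pi (κ : u). u). y) 0 (vnil Nat)) (\(t : Nat). \(f : Pi (b : Type0). Pi (j : b). b). f) 0)
  ~> elimNat (\(ε : Nat). Pi (q : Type0). Pi (r : q). q) (elimVec Nat (\(o : Nat). \(χ : Vec Nat o). Pi (τ : Type0). Pi (φ : τ). τ) (\(d : Type0). \(e : d). e) (\(k : Nat). \(n : Nat). \(h : Vec Nat k). \(a : Pi (γ : Type0). Pi (z : γ). γ). a) 0 (vnil Nat)) (\(y : Nat). \(u : Pi (κ : Type0). Pi (t : κ). κ). u) 0
  ~> elimVec Nat (\(ε : Nat). \(q : Vec Nat ε). Pi (r : Type0). Pi (o : r). r) (\(χ : Type0). \(τ : χ). τ) (\(φ : Nat). \(d : Nat). \(e : Vec Nat φ). \(k : Pi (n : Type0). Pi (h : n). n). k) 0 (vnil Nat)
  ~> \(ε : Type0). \(q : ε). q
the term's type:
  Pi (ε : Type0). Pi (q : ε). ε


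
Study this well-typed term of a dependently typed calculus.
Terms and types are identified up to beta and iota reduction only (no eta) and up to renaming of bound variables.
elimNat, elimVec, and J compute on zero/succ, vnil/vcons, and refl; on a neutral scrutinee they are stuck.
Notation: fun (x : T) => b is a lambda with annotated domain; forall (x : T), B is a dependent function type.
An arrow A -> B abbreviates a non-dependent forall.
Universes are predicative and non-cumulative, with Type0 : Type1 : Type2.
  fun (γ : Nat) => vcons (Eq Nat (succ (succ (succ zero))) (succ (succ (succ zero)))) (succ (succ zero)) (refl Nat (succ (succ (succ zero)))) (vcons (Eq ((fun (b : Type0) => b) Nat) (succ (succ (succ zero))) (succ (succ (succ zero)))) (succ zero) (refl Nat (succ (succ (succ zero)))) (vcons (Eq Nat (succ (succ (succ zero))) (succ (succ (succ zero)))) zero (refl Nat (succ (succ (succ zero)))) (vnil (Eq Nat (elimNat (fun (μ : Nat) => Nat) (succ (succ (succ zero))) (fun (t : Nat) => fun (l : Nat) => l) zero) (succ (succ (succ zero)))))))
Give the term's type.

the term's type:
  Nat -> Vec (Eq Nat (succ (succ (succ zero))) (succ (succ (succ zero)))) (succ (succ (succ zero)))


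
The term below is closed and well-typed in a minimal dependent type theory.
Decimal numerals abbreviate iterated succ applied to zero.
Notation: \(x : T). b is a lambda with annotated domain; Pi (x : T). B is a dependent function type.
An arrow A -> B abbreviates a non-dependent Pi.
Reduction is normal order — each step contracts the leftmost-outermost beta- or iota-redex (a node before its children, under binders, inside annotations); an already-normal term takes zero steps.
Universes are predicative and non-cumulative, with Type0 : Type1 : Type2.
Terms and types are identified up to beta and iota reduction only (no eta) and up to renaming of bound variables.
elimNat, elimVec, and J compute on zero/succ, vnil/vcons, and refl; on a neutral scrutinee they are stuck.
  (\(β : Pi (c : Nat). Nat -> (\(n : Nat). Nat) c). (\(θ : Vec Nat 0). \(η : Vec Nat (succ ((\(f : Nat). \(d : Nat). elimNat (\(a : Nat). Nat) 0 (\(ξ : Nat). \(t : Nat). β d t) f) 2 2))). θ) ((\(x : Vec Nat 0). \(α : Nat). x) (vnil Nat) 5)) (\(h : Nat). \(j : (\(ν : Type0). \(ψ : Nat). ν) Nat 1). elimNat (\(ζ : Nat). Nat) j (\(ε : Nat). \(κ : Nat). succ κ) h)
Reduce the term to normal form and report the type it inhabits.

resulting normal form:
  \(β : Vec Nat 5). vnil Nat
inferred type:
  Vec Nat 5 -> Vec Nat 0
observation: reduction starts at a beta-redex, and 31 normal-order steps reach the normal form.


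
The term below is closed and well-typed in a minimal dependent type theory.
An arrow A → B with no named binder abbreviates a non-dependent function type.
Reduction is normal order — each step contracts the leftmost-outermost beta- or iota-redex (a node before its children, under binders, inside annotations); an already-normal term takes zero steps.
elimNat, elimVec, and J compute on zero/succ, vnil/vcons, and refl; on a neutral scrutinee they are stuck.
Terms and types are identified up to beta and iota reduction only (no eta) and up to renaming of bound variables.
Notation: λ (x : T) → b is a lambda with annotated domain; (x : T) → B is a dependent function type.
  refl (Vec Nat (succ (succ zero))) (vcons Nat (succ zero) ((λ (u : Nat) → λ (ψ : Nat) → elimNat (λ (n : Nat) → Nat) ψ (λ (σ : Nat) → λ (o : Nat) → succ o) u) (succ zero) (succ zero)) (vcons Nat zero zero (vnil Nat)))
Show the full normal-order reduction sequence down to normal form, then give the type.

normal-order reduction sequence:
  refl (Vec Nat (succ (succ zero))) (vcons Nat (succ zero) ((λ (u : Nat) → λ (ψ : Nat) → elimNat (λ (n : Nat) → Nat) ψ (λ (σ : Nat) → λ (o : Nat) → succ o) u) (succ zero) (succ zero)) (vcons Nat zero zero (vnil Nat)))
  ~> refl (Vec Nat (succ (succ zero))) (vcons Nat (succ zero) ((λ (u : Nat) → elimNat (λ (ψ : Nat) → Nat) u (λ (n : Nat) → λ (σ : Nat) → succ σ) (succ zero)) (succ zero)) (vcons Nat zero zero (vnil Nat)))
  ~> refl (Vec Nat (succ (succ zero))) (vcons Nat (succ zero) (elimNat (λ (u : Nat) → Nat) (succ zero) (λ (ψ : Nat) → λ (n : Nat) → succ n) (succ zero)) (vcons Nat zero zero (vnil Nat)))
  ~> refl (Vec Nat (succ (succ zero))) (vcons Nat (succ zero) ((λ (u : Nat) → λ (ψ : Nat) → succ ψ) zero (elimNat (λ (n : Nat) → Nat) (succ zero) (λ (σ : Nat) → λ (o : Nat) → succ o) zero)) (vcons Nat zero zero (vnil Nat)))
  ~> refl (Vec Nat (succ (succ zero))) (vcons Nat (succ zero) ((λ (u : Nat) → succ u) (elimNat (λ (ψ : Nat) → Nat) (succ zero) (λ (n : Nat) → λ (σ : Nat) → succ σ) zero)) (vcons Nat zero zero (vnil Nat)))
  ~> refl (Vec Nat (succ (succ zero))) (vcons Nat (succ zero) (succ (elimNat (λ (u : Nat) → Nat) (succ zero) (λ (ψ : Nat) → λ (n : Nat) → succ n) zero)) (vcons Nat zero zero (vnil Nat)))
  ~> refl (Vec Nat (succ (succ zero))) (vcons Nat (succ zero) (succ (succ zero)) (vcons Nat zero zero (vnil Nat)))
inferred type:
  Eq (Vec Nat (succ (succ zero))) (vcons Nat (succ zero) (succ (succ zero)) (vcons Nat zero zero (vnil Nat))) (vcons Nat (succ zero) (succ (succ zero)) (vcons Nat zero zero (vnil Nat)))


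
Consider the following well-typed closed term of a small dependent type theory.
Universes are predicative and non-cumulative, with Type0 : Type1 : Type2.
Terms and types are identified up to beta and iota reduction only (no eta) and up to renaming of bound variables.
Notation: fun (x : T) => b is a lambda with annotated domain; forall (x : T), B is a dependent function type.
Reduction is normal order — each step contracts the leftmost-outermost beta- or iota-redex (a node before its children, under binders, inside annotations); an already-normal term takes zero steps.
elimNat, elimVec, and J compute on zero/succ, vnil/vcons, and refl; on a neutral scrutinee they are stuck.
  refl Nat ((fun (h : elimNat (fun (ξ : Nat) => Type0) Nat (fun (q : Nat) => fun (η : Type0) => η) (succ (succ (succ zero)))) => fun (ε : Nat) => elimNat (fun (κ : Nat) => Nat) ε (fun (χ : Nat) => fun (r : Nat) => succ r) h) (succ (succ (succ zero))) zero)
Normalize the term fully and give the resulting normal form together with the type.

reduced normal form:
  refl Nat (succ (succ (succ zero)))
type:
  Eq Nat (succ (succ (succ zero))) (succ (succ (succ zero)))
observation: normalization takes exactly 12 steps under the normal-order strategy.


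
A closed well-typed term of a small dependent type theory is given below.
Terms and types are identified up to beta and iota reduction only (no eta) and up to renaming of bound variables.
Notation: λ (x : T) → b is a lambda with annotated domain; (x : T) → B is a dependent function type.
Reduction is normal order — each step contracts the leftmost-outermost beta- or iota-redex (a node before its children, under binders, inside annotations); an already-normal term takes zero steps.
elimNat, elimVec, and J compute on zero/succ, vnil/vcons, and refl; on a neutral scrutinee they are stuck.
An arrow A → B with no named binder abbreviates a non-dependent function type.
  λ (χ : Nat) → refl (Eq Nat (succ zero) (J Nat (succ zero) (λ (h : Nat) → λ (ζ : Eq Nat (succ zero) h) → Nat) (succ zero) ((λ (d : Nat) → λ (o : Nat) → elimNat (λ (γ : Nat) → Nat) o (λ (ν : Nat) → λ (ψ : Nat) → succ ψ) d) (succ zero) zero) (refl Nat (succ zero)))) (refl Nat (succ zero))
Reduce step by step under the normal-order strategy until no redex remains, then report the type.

normal-order reduction:
  λ (χ : Nat) → refl (Eq Nat (succ zero) (J Nat (succ zero) (λ (h : Nat) → λ (ζ : Eq Nat (succ zero) h) → Nat) (succ zero) ((λ (d : Nat) → λ (o : Nat) → elimNat (λ (γ : Nat) → Nat) o (λ (ν : Nat) → λ (ψ : Nat) → succ ψ) d) (succ zero) zero) (refl Nat (succ zero)))) (refl Nat (succ zero))
  ~> λ (χ : Nat) → refl (Eq Nat (succ zero) (succ zero)) (refl Nat (succ zero))
inferred type:
  Nat → Eq (Eq Nat (succ zero) (succ zero)) (refl Nat (succ zero)) (refl Nat (succ zero))


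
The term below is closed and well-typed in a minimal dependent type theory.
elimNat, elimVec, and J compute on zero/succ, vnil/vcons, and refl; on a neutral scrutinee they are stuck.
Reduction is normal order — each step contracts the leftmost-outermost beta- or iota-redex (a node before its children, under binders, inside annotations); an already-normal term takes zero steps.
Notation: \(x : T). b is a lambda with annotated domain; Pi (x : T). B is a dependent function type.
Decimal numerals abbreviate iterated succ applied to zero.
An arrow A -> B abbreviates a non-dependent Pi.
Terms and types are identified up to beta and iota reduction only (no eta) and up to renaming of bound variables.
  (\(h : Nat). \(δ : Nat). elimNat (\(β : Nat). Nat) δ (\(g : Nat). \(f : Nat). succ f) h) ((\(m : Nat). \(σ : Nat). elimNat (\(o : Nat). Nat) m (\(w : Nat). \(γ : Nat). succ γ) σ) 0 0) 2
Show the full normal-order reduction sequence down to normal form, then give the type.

normal-order reduction:
  (\(h : Nat). \(δ : Nat). elimNat (\(β : Nat). Nat) δ (\(g : Nat). \(f : Nat). succ f) h) ((\(m : Nat). \(σ : Nat). elimNat (\(o : Nat). Nat) m (\(w : Nat). \(γ : Nat). succ γ) σ) 0 0) 2
  ~> (\(h : Nat). elimNat (\(δ : Nat). Nat) h (\(β : Nat). \(g : Nat). succ g) ((\(f : Nat). \(m : Nat). elimNat (\(σ : Nat). Nat) f (\(o : Nat). \(w : Nat). succ w) m) 0 0)) 2
  ~> elimNat (\(h : Nat). Nat) 2 (\(δ : Nat). \(β : Nat). succ β) ((\(g : Nat). \(f : Nat). elimNat (\(m : Nat). Nat) g (\(σ : Nat). \(o : Nat). succ o) f) 0 0)
  ~> elimNat (\(h : Nat). Nat) 2 (\(δ : Nat). \(β : Nat). succ β) ((\(g : Nat). elimNat (\(f : Nat). Nat) 0 (\(m : Nat). \(σ : Nat). succ σ) g) 0)
  ~> elimNat (\(h : Nat). Nat) 2 (\(δ : Nat). \(β : Nat). succ β) (elimNat (\(g : Nat). Nat) 0 (\(f : Nat). \(m : Nat). succ m) 0)
  ~> elimNat (\(h : Nat). Nat) 2 (\(δ : Nat). \(β : Nat). succ β) 0
  ~> 2
type:
  Nat


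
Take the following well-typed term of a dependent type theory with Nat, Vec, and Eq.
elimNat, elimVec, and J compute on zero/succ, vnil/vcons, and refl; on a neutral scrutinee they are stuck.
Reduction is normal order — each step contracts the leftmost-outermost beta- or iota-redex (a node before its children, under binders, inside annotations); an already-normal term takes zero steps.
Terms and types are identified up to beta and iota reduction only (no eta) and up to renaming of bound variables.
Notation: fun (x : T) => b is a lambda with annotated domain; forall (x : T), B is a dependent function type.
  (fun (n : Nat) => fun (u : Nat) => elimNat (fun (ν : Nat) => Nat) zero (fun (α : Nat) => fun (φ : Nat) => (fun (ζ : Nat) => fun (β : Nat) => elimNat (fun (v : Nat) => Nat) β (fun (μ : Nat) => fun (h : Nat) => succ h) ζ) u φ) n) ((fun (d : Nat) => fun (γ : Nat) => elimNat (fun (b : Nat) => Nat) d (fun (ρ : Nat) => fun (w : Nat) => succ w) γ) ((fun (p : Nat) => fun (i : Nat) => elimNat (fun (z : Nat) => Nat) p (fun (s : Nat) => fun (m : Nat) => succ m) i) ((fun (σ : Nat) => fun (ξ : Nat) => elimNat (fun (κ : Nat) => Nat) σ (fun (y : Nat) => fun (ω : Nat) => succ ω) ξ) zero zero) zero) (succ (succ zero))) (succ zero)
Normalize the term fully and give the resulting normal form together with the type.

normal form:
  succ (succ zero)
type:
  Nat
observation: reduction starts at a beta-redex, and 30 normal-order steps reach the normal form.


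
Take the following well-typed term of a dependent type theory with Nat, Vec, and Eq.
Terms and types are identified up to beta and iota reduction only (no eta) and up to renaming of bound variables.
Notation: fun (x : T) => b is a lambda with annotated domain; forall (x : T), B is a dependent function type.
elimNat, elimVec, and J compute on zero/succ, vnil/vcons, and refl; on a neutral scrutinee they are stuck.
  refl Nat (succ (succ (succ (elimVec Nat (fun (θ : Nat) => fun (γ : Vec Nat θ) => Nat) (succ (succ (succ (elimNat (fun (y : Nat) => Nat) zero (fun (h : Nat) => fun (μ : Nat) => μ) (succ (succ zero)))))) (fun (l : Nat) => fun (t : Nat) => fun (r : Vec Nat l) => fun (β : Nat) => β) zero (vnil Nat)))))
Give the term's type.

type:
  Eq Nat (succ (succ (succ (succ (succ (succ zero)))))) (succ (succ (succ (succ (succ (succ zero))))))


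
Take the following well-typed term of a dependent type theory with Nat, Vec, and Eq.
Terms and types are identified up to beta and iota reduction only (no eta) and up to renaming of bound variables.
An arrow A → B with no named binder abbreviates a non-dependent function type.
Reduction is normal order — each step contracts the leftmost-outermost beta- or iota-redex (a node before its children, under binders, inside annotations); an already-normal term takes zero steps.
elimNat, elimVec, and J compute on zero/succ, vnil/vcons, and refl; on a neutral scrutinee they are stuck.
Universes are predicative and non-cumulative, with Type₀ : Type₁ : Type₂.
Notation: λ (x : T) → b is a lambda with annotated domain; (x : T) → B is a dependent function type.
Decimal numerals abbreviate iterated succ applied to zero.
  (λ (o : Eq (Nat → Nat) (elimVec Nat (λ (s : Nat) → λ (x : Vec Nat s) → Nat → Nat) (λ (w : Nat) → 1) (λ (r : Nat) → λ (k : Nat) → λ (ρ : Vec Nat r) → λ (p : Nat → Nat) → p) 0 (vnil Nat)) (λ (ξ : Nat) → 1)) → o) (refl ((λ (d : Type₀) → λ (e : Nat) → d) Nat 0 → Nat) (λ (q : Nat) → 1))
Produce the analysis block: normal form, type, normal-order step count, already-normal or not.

reduced normal form:
  refl (Nat → Nat) (λ (o : Nat) → 1)
inferred type:
  Eq (Nat → Nat) (λ (o : Nat) → 1) (λ (s : Nat) → 1)
reduction steps (normal order): 3
started in normal form: no
first contracted redex: a beta-redex


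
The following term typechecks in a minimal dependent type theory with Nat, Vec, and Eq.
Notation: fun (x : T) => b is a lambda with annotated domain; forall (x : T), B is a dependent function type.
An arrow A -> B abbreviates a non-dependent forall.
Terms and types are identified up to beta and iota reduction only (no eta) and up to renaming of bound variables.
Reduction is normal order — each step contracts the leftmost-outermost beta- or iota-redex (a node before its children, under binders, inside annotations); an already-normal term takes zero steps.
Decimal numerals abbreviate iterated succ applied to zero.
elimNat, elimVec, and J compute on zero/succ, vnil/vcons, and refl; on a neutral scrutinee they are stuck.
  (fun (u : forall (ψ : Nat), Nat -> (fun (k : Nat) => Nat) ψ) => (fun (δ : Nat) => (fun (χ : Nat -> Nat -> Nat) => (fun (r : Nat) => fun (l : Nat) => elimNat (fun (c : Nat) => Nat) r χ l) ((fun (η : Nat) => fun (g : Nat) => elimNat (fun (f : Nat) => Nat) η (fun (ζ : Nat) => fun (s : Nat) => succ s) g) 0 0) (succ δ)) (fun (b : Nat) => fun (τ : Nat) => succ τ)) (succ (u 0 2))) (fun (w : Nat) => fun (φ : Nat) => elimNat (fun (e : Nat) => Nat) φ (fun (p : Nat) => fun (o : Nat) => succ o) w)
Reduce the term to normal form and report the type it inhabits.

resulting normal form:
  4
type:
  Nat
observation: 24 normal-order steps normalize the term, beginning with a beta-redex.


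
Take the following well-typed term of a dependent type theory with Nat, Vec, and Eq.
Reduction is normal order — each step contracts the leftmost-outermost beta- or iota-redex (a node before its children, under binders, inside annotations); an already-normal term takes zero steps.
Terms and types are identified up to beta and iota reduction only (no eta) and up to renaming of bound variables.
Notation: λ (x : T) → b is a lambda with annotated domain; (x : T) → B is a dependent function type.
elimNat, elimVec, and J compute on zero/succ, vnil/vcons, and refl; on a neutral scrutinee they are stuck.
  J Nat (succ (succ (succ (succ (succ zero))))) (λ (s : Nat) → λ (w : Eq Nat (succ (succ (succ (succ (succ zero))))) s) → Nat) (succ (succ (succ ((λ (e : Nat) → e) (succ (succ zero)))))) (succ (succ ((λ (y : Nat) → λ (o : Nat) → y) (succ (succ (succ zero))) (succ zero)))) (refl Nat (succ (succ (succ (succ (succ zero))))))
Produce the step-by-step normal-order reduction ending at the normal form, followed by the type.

normal-order reduction:
  J Nat (succ (succ (succ (succ (succ zero))))) (λ (s : Nat) → λ (w : Eq Nat (succ (succ (succ (succ (succ zero))))) s) → Nat) (succ (succ (succ ((λ (e : Nat) → e) (succ (succ zero)))))) (succ (succ ((λ (y : Nat) → λ (o : Nat) → y) (succ (succ (succ zero))) (succ zero)))) (refl Nat (succ (succ (succ (succ (succ zero))))))
  ~> succ (succ (succ ((λ (s : Nat) → s) (succ (succ zero)))))
  ~> succ (succ (succ (succ (succ zero))))
the term's type:
  Nat


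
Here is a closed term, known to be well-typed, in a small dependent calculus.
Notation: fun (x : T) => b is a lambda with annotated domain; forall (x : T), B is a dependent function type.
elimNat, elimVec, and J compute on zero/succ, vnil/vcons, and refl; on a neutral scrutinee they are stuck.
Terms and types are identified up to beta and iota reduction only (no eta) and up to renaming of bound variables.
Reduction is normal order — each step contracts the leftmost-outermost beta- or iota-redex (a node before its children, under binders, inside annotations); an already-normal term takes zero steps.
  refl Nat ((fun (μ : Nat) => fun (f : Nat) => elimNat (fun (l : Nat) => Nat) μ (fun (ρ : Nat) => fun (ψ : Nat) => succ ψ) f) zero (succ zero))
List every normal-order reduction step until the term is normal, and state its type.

normal-order reduction sequence:
  refl Nat ((fun (μ : Nat) => fun (f : Nat) => elimNat (fun (l : Nat) => Nat) μ (fun (ρ : Nat) => fun (ψ : Nat) => succ ψ) f) zero (succ zero))
  ~> refl Nat ((fun (μ : Nat) => elimNat (fun (f : Nat) => Nat) zero (fun (l : Nat) => fun (ρ : Nat) => succ ρ) μ) (succ zero))
  ~> refl Nat (elimNat (fun (μ : Nat) => Nat) zero (fun (f : Nat) => fun (l : Nat) => succ l) (succ zero))
  ~> refl Nat ((fun (μ : Nat) => fun (f : Nat) => succ f) zero (elimNat (fun (l : Nat) => Nat) zero (fun (ρ : Nat) => fun (ψ : Nat) => succ ψ) zero))
  ~> refl Nat ((fun (μ : Nat) => succ μ) (elimNat (fun (f : Nat) => Nat) zero (fun (l : Nat) => fun (ρ : Nat) => succ ρ) zero))
  ~> refl Nat (succ (elimNat (fun (μ : Nat) => Nat) zero (fun (f : Nat) => fun (l : Nat) => succ l) zero))
  ~> refl Nat (succ zero)
type:
  Eq Nat (succ zero) (succ zero)


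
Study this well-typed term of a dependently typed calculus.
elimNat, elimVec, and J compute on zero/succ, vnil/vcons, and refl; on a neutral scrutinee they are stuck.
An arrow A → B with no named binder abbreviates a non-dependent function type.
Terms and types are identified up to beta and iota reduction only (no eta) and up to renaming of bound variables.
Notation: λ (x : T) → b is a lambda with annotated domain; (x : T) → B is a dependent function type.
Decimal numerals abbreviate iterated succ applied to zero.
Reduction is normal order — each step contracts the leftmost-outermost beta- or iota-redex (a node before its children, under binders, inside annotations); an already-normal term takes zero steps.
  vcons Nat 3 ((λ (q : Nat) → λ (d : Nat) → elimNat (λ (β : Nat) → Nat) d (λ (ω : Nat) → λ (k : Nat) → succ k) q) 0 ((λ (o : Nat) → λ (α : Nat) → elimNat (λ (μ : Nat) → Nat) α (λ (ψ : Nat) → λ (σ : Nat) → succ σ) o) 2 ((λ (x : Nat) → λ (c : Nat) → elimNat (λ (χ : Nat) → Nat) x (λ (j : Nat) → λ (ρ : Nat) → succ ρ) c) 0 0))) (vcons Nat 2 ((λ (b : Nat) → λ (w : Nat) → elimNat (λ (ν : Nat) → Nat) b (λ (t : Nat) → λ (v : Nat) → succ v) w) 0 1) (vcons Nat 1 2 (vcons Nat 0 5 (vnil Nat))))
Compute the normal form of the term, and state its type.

resulting normal form:
  vcons Nat 3 2 (vcons Nat 2 1 (vcons Nat 1 2 (vcons Nat 0 5 (vnil Nat))))
the term's type:
  Vec Nat 4
observation: contracting a beta-redex first, the term normalizes in 21 steps.


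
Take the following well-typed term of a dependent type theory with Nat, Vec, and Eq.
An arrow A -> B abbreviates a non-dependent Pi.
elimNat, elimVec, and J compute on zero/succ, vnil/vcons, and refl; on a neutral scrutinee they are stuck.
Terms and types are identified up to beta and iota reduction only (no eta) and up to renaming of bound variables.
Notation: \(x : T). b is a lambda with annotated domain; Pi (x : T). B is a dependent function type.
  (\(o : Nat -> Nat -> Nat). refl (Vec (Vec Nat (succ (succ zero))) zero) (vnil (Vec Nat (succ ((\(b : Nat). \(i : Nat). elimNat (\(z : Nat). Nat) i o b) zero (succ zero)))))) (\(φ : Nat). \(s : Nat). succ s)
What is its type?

the term's type:
  Eq (Vec (Vec Nat (succ (succ zero))) zero) (vnil (Vec Nat (succ (succ zero)))) (vnil (Vec Nat (succ (succ zero))))


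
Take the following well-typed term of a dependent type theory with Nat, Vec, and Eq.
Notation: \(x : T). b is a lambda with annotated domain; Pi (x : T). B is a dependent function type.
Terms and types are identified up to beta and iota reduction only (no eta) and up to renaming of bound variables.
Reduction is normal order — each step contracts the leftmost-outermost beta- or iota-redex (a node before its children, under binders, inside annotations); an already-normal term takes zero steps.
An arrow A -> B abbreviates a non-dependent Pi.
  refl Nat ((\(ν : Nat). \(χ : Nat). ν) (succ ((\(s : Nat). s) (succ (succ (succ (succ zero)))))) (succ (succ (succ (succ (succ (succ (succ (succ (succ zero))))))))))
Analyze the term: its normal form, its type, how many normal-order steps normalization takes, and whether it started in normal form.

normal form:
  refl Nat (succ (succ (succ (succ (succ zero)))))
the term's type:
  Eq Nat (succ (succ (succ (succ (succ zero))))) (succ (succ (succ (succ (succ zero)))))
steps to reach normal form (normal order): 3
started in normal form: no
first contracted redex: a beta-redex


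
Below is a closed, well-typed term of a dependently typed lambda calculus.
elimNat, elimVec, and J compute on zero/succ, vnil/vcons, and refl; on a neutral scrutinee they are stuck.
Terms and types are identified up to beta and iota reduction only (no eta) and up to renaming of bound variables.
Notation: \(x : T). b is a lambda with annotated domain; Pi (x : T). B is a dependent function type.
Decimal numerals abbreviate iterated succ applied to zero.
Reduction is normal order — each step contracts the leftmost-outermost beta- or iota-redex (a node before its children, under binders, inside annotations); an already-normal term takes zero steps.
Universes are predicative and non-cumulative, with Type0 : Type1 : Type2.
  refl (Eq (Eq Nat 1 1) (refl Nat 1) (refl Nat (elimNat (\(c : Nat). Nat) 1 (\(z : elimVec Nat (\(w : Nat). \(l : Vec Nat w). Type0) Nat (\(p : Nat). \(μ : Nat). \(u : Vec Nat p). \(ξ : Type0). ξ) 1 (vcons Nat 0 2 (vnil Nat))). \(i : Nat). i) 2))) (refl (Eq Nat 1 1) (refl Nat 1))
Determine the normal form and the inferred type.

normal form:
  refl (Eq (Eq Nat 1 1) (refl Nat 1) (refl Nat 1)) (refl (Eq Nat 1 1) (refl Nat 1))
type:
  Eq (Eq (Eq Nat 1 1) (refl Nat 1) (refl Nat 1)) (refl (Eq Nat 1 1) (refl Nat 1)) (refl (Eq Nat 1 1) (refl Nat 1))


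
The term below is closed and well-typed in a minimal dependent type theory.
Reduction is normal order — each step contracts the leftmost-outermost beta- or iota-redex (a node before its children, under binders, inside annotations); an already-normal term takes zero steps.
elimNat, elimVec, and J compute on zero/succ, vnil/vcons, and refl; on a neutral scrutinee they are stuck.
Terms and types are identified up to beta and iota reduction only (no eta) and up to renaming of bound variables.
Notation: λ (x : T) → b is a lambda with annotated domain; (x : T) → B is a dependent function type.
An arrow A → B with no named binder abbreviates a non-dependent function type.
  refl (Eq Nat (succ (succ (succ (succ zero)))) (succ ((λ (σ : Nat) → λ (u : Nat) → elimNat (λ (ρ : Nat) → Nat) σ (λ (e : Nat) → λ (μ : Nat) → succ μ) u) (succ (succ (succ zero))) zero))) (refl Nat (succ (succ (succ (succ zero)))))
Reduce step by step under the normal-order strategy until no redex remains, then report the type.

reduction (normal order):
  refl (Eq Nat (succ (succ (succ (succ zero)))) (succ ((λ (σ : Nat) → λ (u : Nat) → elimNat (λ (ρ : Nat) → Nat) σ (λ (e : Nat) → λ (μ : Nat) → succ μ) u) (succ (succ (succ zero))) zero))) (refl Nat (succ (succ (succ (succ zero)))))
  ~> refl (Eq Nat (succ (succ (succ (succ zero)))) (succ ((λ (σ : Nat) → elimNat (λ (u : Nat) → Nat) (succ (succ (succ zero))) (λ (ρ : Nat) → λ (e : Nat) → succ e) σ) zero))) (refl Nat (succ (succ (succ (succ zero)))))
  ~> refl (Eq Nat (succ (succ (succ (succ zero)))) (succ (elimNat (λ (σ : Nat) → Nat) (succ (succ (succ zero))) (λ (u : Nat) → λ (ρ : Nat) → succ ρ) zero))) (refl Nat (succ (succ (succ (succ zero)))))
  ~> refl (Eq Nat (succ (succ (succ (succ zero)))) (succ (succ (succ (succ zero))))) (refl Nat (succ (succ (succ (succ zero)))))
inferred type:
  Eq (Eq Nat (succ (succ (succ (succ zero)))) (succ (succ (succ (succ zero))))) (refl Nat (succ (succ (succ (succ zero))))) (refl Nat (succ (succ (succ (succ zero)))))


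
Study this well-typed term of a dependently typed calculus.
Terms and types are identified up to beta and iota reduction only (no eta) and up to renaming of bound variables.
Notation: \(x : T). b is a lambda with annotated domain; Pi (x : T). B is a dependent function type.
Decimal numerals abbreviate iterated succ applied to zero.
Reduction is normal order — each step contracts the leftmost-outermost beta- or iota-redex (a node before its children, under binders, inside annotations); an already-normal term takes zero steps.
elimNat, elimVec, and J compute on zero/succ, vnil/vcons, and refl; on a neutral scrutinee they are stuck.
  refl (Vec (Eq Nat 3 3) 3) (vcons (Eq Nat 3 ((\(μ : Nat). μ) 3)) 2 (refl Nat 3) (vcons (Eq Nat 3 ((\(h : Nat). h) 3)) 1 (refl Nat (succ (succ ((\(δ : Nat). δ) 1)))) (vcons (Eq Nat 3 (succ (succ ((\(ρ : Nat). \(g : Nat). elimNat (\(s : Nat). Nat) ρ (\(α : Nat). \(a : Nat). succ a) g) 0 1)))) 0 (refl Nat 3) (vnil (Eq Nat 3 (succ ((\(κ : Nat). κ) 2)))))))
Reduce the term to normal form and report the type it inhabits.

reduced normal form:
  refl (Vec (Eq Nat 3 3) 3) (vcons (Eq Nat 3 3) 2 (refl Nat 3) (vcons (Eq Nat 3 3) 1 (refl Nat 3) (vcons (Eq Nat 3 3) 0 (refl Nat 3) (vnil (Eq Nat 3 3)))))
the term's type:
  Eq (Vec (Eq Nat 3 3) 3) (vcons (Eq Nat 3 3) 2 (refl Nat 3) (vcons (Eq Nat 3 3) 1 (refl Nat 3) (vcons (Eq Nat 3 3) 0 (refl Nat 3) (vnil (Eq Nat 3 3))))) (vcons (Eq Nat 3 3) 2 (refl Nat 3) (vcons (Eq Nat 3 3) 1 (refl Nat 3) (vcons (Eq Nat 3 3) 0 (refl Nat 3) (vnil (Eq Nat 3 3)))))
observation: the first redex contracted is a beta-redex; the normal form is reached in 10 normal-order steps.


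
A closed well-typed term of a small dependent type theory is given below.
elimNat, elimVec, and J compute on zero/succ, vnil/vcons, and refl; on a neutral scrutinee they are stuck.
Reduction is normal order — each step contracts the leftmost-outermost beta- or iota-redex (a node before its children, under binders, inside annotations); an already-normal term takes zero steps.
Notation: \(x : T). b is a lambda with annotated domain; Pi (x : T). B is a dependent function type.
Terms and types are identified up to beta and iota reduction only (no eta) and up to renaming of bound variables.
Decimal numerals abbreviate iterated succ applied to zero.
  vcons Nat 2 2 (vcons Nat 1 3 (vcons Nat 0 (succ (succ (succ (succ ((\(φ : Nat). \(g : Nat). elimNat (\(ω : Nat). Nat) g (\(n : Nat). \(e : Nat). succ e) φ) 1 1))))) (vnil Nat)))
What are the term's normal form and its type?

reduced normal form:
  vcons Nat 2 2 (vcons Nat 1 3 (vcons Nat 0 6 (vnil Nat)))
inferred type:
  Vec Nat 3
observation: reduction starts at a beta-redex, and 6 normal-order steps reach the normal form.


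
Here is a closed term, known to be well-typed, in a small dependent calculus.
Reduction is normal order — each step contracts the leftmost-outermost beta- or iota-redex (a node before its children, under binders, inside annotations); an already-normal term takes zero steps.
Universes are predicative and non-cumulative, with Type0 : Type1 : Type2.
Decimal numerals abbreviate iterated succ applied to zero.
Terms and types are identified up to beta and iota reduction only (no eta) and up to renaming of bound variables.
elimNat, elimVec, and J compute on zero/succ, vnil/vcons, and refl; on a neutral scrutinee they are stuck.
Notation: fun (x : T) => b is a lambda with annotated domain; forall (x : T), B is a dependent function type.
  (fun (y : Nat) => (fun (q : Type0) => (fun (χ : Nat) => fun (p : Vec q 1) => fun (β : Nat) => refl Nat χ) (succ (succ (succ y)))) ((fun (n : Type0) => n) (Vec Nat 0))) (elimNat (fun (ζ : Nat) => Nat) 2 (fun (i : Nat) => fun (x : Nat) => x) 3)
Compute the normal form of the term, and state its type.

resulting normal form:
  fun (y : Vec (Vec Nat 0) 1) => fun (q : Nat) => refl Nat 5
inferred type:
  forall (y : Vec (Vec Nat 0) 1), forall (q : Nat), Eq Nat 5 5


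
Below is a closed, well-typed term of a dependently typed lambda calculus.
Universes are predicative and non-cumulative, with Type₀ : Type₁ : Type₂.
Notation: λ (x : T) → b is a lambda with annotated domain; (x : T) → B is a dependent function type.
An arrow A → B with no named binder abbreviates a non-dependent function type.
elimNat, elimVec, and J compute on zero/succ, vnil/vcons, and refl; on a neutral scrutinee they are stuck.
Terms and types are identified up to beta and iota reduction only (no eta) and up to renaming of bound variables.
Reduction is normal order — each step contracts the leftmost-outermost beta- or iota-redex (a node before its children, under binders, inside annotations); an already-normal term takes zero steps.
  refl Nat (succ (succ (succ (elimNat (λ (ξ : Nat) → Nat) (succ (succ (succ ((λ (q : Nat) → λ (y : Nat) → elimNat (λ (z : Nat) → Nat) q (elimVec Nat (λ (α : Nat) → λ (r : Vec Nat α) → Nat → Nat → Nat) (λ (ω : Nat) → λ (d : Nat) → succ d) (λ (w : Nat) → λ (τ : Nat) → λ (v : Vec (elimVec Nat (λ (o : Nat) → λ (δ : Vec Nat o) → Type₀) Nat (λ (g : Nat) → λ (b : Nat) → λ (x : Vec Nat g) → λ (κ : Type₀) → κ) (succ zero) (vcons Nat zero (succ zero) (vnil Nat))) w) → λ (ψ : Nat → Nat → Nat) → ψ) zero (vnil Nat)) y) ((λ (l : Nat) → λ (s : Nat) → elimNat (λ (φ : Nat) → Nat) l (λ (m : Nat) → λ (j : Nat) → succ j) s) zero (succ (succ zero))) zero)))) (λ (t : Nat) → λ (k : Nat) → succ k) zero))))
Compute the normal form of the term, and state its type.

resulting normal form:
  refl Nat (succ (succ (succ (succ (succ (succ (succ (succ zero))))))))
inferred type:
  Eq Nat (succ (succ (succ (succ (succ (succ (succ (succ zero)))))))) (succ (succ (succ (succ (succ (succ (succ (succ zero))))))))
observation: the first redex contracted is an elimNat iota-redex; the normal form is reached in 13 normal-order steps.


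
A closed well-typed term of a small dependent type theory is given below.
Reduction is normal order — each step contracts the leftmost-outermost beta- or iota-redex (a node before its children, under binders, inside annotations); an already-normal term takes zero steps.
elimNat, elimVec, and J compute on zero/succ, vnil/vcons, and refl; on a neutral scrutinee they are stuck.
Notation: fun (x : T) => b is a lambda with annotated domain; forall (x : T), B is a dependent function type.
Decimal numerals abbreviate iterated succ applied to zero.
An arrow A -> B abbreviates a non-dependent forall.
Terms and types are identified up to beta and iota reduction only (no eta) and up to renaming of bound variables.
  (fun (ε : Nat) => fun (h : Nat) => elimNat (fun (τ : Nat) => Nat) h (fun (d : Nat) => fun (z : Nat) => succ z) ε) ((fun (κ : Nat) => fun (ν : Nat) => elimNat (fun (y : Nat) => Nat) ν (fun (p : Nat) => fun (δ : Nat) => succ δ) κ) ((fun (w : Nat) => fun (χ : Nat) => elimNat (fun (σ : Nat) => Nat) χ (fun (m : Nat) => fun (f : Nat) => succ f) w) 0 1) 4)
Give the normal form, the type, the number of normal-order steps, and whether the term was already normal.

normal form:
  fun (ε : Nat) => succ (succ (succ (succ (succ ε))))
the term's type:
  Nat -> Nat
normal-order step count: 26
already normal: no
first contracted redex: a beta-redex


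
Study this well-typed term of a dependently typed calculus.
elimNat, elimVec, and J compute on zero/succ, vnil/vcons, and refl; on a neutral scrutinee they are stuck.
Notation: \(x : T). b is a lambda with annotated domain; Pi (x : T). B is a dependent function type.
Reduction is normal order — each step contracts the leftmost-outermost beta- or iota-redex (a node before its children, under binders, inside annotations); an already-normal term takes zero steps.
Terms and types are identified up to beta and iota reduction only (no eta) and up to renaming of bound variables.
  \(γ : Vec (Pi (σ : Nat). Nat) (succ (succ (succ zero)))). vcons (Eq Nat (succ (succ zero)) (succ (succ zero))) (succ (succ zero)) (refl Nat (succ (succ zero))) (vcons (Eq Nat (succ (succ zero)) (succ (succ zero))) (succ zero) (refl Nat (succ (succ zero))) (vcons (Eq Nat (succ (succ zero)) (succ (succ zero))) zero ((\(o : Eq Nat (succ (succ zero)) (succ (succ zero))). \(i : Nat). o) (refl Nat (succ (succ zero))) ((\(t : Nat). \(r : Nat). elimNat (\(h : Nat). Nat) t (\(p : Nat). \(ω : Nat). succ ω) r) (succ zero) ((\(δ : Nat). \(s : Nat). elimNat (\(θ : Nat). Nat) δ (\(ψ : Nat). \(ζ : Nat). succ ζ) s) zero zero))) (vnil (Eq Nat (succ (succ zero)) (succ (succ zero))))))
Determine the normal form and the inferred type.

normal form:
  \(γ : Vec (Pi (σ : Nat). Nat) (succ (succ (succ zero)))). vcons (Eq Nat (succ (succ zero)) (succ (succ zero))) (succ (succ zero)) (refl Nat (succ (succ zero))) (vcons (Eq Nat (succ (succ zero)) (succ (succ zero))) (succ zero) (refl Nat (succ (succ zero))) (vcons (Eq Nat (succ (succ zero)) (succ (succ zero))) zero (refl Nat (succ (succ zero))) (vnil (Eq Nat (succ (succ zero)) (succ (succ zero))))))
the term's type:
  Pi (γ : Vec (Pi (σ : Nat). Nat) (succ (succ (succ zero)))). Vec (Eq Nat (succ (succ zero)) (succ (succ zero))) (succ (succ (succ zero)))


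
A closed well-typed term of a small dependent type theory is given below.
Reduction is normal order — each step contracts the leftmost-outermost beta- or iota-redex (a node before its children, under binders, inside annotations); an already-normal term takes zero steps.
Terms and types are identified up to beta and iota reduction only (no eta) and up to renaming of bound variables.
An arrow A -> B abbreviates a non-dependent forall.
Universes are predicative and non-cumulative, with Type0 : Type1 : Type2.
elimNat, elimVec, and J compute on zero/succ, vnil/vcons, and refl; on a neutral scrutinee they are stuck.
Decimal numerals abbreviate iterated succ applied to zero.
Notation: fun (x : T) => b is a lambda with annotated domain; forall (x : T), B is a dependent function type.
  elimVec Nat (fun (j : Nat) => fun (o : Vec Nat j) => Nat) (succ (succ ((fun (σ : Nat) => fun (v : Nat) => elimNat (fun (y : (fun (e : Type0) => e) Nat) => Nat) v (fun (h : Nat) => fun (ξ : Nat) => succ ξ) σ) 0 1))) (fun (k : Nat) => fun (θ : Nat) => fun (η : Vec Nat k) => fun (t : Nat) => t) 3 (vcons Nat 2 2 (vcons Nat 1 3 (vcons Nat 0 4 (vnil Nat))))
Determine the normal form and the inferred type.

resulting normal form:
  3
the term's type:
  Nat
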